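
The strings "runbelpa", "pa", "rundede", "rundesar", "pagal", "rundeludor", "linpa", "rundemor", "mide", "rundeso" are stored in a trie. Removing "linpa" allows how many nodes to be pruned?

5

Walk "linpa" from the leaf back toward the root, removing each node that no remaining word uses.
No other word shares any prefix with "linpa", so all 5 of its nodes go.
Nodes removed: 5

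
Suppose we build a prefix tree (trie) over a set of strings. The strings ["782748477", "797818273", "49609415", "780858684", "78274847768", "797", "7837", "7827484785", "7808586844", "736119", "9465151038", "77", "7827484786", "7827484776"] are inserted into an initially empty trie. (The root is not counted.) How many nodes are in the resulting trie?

Insert word by word; a character creates a node only if that edge doesn't already exist:
  "782748477" → 9 new (7, 8, 2, 7, 4, 8, 4, 7, 7)
  "797818273" → prefix "7" already present; 8 new (9, 7, 8, 1, 8, 2, 7, 3)
  "49609415" → 8 new (4, 9, 6, 0, 9, 4, 1, 5)
  "780858684" → prefix "78" already present; 7 new (0, 8, 5, 8, 6, 8, 4)
  "78274847768" → prefix "782748477" already present; 2 new (6, 8)
  "797" → prefix "797" already present; 0 new (none)
  "7837" → prefix "78" already present; 2 new (3, 7)
  "7827484785" → prefix "78274847" already present; 2 new (8, 5)
  "7808586844" → prefix "780858684" already present; 1 new (4)
  "736119" → prefix "7" already present; 5 new (3, 6, 1, 1, 9)
  "9465151038" → 10 new (9, 4, 6, 5, 1, 5, 1, 0, 3, 8)
  "77" → prefix "7" already present; 1 new (7)
  "7827484786" → prefix "782748478" already present; 1 new (6)
  "7827484776" → prefix "7827484776" already present; 0 new (none)
Total nodes = 9 + 8 + 8 + 7 + 2 + 0 + 2 + 2 + 1 + 5 + 10 + 1 + 1 + 0 = 56

56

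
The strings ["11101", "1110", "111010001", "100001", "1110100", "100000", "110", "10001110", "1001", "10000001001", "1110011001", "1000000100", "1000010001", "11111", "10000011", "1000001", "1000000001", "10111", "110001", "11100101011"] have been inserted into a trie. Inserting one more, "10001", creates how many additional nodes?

Every character of "10001" already lies on an existing path (it is a prefix of some stored word).
No new nodes are needed: 0.

0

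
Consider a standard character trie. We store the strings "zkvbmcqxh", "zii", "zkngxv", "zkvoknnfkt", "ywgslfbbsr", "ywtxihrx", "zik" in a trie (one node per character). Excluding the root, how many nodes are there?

Count nodes per top-level branch (shared prefixes stored once):
  'y'-branch (ywgslfbbsr, ywtxihrx): 16 nodes
  'z'-branch (zii, zik, zkngxv, zkvbmcqxh, zkvoknnfkt): 23 nodes
Sum: 39

39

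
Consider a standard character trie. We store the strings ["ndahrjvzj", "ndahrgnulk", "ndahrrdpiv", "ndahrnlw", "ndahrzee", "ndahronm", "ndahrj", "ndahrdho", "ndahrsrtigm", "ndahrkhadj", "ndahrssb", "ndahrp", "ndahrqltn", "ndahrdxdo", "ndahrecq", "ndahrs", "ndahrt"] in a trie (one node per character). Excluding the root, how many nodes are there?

56

Count nodes per top-level branch (shared prefixes stored once):
  'n'-branch (ndahrdho, ndahrdxdo, ndahrecq, ndahrgnulk, ndahrj, ndahrjvzj, ndahrkhadj, ndahrnlw, ndahronm, ndahrp, ndahrqltn, ndahrrdpiv, ndahrs, ndahrsrtigm, ndahrssb, ndahrt, ndahrzee): 56 nodes
Sum: 56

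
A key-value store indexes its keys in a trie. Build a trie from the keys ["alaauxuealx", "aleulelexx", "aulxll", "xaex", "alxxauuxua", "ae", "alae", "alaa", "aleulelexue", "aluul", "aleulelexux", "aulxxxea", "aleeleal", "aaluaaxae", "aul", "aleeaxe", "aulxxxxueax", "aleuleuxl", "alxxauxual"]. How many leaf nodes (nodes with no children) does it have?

A leaf is a node with no children — equivalently, the end of a word that is not a proper prefix of any other stored word.
Those words: "aaluaaxae", "ae", "alaauxuealx", "alae", "aleeaxe", "aleeleal", "aleulelexue", "aleulelexux", "aleulelexx", "aleuleuxl", "aluul", "alxxauuxua", "alxxauxual", "aulxll", "aulxxxea", "aulxxxxueax", "xaex"
Leaf count: 17

17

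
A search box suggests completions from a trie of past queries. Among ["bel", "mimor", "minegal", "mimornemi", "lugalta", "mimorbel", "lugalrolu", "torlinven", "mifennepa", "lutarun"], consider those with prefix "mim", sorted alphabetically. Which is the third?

Words with prefix "mim", in lexicographic order: "mimor", "mimorbel", "mimornemi"
Position 3: mimornemi

mimornemi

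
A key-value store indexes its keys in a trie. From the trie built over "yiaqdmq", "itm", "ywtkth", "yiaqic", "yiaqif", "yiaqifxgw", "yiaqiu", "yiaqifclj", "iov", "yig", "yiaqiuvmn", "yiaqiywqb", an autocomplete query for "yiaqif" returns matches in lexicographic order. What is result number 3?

yiaqifxgw

Filter for "yiaqif…" and sort: "yiaqif", "yiaqifclj", "yiaqifxgw"
Position 3: yiaqifxgw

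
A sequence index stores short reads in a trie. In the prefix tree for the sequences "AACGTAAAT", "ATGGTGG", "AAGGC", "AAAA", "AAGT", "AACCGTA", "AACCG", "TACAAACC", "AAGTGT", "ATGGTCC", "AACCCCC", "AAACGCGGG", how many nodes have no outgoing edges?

Leaves are exactly the stored words that no other stored word extends.
Those words: "AAAA", "AAACGCGGG", "AACCCCC", "AACCGTA", "AACGTAAAT", "AAGGC", "AAGTGT", "ATGGTCC", "ATGGTGG", "TACAAACC"
Leaf count: 10

10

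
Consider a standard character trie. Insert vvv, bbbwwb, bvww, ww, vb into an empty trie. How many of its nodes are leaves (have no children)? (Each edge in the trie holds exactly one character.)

Leaves are exactly the stored words that no other stored word extends.
Those words: "bbbwwb", "bvww", "vb", "vvv", "ww"
Leaf count: 5

5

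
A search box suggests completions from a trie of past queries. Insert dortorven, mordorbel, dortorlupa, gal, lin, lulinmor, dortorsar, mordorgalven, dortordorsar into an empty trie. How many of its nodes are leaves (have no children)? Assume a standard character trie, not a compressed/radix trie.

9

A leaf is a node with no children — equivalently, the end of a word that is not a proper prefix of any other stored word.
Those words: "dortordorsar", "dortorlupa", "dortorsar", "dortorven", "gal", "lin", "lulinmor", "mordorbel", "mordorgalven"
Leaf count: 9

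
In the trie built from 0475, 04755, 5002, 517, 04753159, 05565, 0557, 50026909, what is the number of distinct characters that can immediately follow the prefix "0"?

2

The children of the "0" node are the distinct next characters among strings starting with "0".
Characters that immediately follow "0" among the stored strings: {4, 5}.
That node has 2 child edges.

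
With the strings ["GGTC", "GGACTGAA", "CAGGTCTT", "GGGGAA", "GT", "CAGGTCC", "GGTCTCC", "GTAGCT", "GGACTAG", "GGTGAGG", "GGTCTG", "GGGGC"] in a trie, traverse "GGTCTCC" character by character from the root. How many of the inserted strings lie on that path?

Walk "GGTCTCC" from the root; an end-of-word marker is hit whenever a stored word is a prefix of "GGTCTCC".
Prefixes of the query that are stored words: "GGTC", "GGTCTCC"
Count: 2

2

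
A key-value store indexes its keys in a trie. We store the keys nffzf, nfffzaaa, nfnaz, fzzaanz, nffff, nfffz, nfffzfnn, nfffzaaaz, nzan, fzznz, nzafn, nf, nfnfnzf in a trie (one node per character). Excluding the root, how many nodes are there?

Count nodes per top-level branch (shared prefixes stored once):
  'f'-branch (fzzaanz, fzznz): 9 nodes
  'n'-branch (nf, nffff, nfffz, nfffzaaa, nfffzaaaz, nfffzfnn, nffzf, nfnaz, nfnfnzf, nzafn, nzan): 27 nodes
Sum: 36

36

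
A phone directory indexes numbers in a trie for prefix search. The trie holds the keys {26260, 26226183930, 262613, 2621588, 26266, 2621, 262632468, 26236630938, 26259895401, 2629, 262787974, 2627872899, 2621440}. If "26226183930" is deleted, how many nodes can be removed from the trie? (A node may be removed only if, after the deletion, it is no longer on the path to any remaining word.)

8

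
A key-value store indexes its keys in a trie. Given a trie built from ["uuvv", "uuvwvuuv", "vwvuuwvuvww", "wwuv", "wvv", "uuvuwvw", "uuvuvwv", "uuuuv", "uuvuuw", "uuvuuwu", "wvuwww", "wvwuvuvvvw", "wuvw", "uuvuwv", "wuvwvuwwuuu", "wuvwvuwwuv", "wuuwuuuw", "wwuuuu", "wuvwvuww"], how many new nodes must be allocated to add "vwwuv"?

The longest prefix of "vwwuv" already in the trie is "vw" (length 2).
New nodes needed: |"vwwuv"| − 2 = 5 − 2 = 3.

3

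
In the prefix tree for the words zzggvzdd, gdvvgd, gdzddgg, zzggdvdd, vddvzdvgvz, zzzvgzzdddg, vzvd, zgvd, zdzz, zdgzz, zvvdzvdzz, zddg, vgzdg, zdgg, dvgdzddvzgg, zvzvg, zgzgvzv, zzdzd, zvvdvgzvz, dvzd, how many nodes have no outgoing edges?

A leaf is a node with no children — equivalently, the end of a word that is not a proper prefix of any other stored word.
Those words: "dvgdzddvzgg", "dvzd", "gdvvgd", "gdzddgg", "vddvzdvgvz", "vgzdg", "vzvd", "zddg", "zdgg", "zdgzz", "zdzz", "zgvd", "zgzgvzv", "zvvdvgzvz", "zvvdzvdzz", "zvzvg", "zzdzd", "zzggdvdd", "zzggvzdd", "zzzvgzzdddg"
Leaf count: 20

20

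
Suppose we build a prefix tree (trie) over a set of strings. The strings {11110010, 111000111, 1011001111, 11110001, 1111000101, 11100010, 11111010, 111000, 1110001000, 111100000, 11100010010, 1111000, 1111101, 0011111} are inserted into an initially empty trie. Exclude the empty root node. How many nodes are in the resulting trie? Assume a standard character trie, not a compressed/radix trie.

45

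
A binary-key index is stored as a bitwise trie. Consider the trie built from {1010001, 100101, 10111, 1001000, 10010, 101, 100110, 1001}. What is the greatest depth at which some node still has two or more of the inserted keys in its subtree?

Equivalently: take the maximum, over all pairs, of their longest common prefix length.
e.g. "10010" and "1001000" share the prefix "10010" of length 5; no pair shares a longer one.
Longest shared-prefix length: 5

5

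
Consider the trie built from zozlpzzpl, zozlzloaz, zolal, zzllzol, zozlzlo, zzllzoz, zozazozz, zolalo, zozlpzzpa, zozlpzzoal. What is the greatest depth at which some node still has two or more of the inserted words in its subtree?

8

Equivalently: take the maximum, over all pairs, of their longest common prefix length.
"zozlpzzpa" and "zozlpzzpl" agree on "zozlpzzp" (8 characters) before diverging; nothing deeper is shared.
Longest shared-prefix length: 8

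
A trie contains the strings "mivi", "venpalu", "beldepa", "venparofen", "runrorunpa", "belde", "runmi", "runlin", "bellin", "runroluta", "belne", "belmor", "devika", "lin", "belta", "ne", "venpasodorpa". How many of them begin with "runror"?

Walk to "runror"; the words in its subtree are exactly those with that prefix.
Words under "runror": runrorunpa
Count: 1

1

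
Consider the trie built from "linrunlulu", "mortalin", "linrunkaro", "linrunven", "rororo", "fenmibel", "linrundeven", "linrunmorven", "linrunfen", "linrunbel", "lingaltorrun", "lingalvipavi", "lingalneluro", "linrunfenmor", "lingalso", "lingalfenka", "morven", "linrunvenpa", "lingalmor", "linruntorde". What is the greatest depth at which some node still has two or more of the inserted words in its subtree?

9

The deepest shared node is where two words last agree before diverging.
e.g. "linrunfen" and "linrunfenmor" share the prefix "linrunfen" of length 9; no pair shares a longer one.
Longest shared-prefix length: 9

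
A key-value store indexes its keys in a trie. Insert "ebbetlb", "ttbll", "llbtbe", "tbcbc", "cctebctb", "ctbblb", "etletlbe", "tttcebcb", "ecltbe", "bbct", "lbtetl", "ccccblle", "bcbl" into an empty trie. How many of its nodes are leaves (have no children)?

13

A leaf is a node with no children — equivalently, the end of a word that is not a proper prefix of any other stored word.
Those words: "bbct", "bcbl", "ccccblle", "cctebctb", "ctbblb", "ebbetlb", "ecltbe", "etletlbe", "lbtetl", "llbtbe", "tbcbc", "ttbll", "tttcebcb"
Leaf count: 13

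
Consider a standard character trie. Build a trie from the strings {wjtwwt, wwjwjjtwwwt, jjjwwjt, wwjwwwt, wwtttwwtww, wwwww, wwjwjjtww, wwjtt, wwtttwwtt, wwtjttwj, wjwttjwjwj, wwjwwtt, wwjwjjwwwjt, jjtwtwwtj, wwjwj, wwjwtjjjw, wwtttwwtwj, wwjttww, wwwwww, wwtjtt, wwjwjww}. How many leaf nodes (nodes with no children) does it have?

16

Leaves are exactly the stored words that no other stored word extends.
Those words: "jjjwwjt", "jjtwtwwtj", "wjtwwt", "wjwttjwjwj", "wwjttww", "wwjwjjtwwwt", "wwjwjjwwwjt", "wwjwjww", "wwjwtjjjw", "wwjwwtt", "wwjwwwt", "wwtjttwj", "wwtttwwtt", "wwtttwwtwj", "wwtttwwtww", "wwwwww"
Leaf count: 16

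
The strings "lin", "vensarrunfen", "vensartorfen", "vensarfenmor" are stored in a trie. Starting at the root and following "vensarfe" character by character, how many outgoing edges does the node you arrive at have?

1

The children of the "vensarfe" node are the distinct next characters among strings starting with "vensarfe".
Distinct next characters after "vensarfe": n.
That node has 1 child edge.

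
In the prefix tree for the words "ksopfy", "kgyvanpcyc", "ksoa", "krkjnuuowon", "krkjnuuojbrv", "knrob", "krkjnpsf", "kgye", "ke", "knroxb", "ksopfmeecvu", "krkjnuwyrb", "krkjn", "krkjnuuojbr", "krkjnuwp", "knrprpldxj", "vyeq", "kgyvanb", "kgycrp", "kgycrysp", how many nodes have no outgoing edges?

18

Leaves are exactly the stored words that no other stored word extends.
Those words: "ke", "kgycrp", "kgycrysp", "kgye", "kgyvanb", "kgyvanpcyc", "knrob", "knroxb", "knrprpldxj", "krkjnpsf", "krkjnuuojbrv", "krkjnuuowon", "krkjnuwp", "krkjnuwyrb", "ksoa", "ksopfmeecvu", "ksopfy", "vyeq"
Leaf count: 18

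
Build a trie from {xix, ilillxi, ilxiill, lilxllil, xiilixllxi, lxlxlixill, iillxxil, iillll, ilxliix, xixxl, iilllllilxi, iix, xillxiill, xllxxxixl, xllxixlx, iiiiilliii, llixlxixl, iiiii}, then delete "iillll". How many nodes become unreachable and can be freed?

0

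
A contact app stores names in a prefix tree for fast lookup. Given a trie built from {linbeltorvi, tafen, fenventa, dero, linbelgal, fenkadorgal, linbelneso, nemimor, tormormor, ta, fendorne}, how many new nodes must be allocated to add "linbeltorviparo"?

4

The longest prefix of "linbeltorviparo" already in the trie is "linbeltorvi" (length 11).
New nodes needed: |"linbeltorviparo"| − 11 = 15 − 11 = 4.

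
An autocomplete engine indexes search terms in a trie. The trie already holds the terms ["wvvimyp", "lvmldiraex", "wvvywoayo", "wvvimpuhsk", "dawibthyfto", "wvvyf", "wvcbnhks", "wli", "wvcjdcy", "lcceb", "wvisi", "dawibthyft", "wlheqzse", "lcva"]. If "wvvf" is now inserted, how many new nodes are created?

The longest prefix of "wvvf" already in the trie is "wvv" (length 3).
New nodes needed: |"wvvf"| − 3 = 4 − 3 = 1.

1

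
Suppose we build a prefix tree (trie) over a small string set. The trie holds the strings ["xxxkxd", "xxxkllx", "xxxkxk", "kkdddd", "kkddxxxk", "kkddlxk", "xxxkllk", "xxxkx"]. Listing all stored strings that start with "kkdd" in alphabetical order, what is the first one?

kkdddd

Words with prefix "kkdd", in lexicographic order: "kkdddd", "kkddlxk", "kkddxxxk"
The 1st is kkdddd.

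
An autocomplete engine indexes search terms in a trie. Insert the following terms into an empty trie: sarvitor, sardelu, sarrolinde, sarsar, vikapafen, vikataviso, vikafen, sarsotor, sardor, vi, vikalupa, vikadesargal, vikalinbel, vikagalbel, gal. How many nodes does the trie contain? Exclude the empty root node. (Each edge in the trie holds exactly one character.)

Insert word by word; a character creates a node only if that edge doesn't already exist:
  "sarvitor" → 8 new (s, a, r, v, i, t, o, r)
  "sardelu" → prefix "sar" already present; 4 new (d, e, l, u)
  "sarrolinde" → prefix "sar" already present; 7 new (r, o, l, i, n, d, e)
  "sarsar" → prefix "sar" already present; 3 new (s, a, r)
  "vikapafen" → 9 new (v, i, k, a, p, a, f, e, n)
  "vikataviso" → prefix "vika" already present; 6 new (t, a, v, i, s, o)
  "vikafen" → prefix "vika" already present; 3 new (f, e, n)
  "sarsotor" → prefix "sars" already present; 4 new (o, t, o, r)
  "sardor" → prefix "sard" already present; 2 new (o, r)
  "vi" → prefix "vi" already present; 0 new (none)
  "vikalupa" → prefix "vika" already present; 4 new (l, u, p, a)
  "vikadesargal" → prefix "vika" already present; 8 new (d, e, s, a, r, g, a, l)
  "vikalinbel" → prefix "vikal" already present; 5 new (i, n, b, e, l)
  "vikagalbel" → prefix "vika" already present; 6 new (g, a, l, b, e, l)
  "gal" → 3 new (g, a, l)
Total nodes = 8 + 4 + 7 + 3 + 9 + 6 + 3 + 4 + 2 + 0 + 4 + 8 + 5 + 6 + 3 = 72

72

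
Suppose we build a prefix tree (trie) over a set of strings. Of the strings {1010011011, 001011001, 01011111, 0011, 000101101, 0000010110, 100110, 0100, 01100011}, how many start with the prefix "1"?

2

Walk to "1"; the words in its subtree are exactly those with that prefix.
Matches: "100110", "1010011011"
Count: 2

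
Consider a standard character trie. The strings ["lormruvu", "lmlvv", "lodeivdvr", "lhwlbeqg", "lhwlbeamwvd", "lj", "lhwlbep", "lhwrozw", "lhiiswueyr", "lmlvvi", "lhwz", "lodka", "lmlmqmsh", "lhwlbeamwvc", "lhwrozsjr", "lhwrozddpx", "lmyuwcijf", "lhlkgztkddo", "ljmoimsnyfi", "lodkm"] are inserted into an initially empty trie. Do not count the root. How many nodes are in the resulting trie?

88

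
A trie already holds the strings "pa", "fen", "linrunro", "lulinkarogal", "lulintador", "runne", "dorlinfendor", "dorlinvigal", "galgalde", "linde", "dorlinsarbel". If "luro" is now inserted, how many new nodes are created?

"lu" is already a path in the trie; the remaining "ro" must be added.
So 4 − 2 = 2 new nodes.

2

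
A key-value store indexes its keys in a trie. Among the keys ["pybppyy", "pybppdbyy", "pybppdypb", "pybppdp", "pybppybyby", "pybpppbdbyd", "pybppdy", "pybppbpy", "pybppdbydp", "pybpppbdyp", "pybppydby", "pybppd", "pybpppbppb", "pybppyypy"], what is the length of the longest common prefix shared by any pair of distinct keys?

Equivalently: take the maximum, over all pairs, of their longest common prefix length.
e.g. "pybppdbydp" and "pybppdbyy" share the prefix "pybppdby" of length 8; no pair shares a longer one.
Longest shared-prefix length: 8

8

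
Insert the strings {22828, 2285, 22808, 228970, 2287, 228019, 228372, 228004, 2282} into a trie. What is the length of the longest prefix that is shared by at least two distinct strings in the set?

4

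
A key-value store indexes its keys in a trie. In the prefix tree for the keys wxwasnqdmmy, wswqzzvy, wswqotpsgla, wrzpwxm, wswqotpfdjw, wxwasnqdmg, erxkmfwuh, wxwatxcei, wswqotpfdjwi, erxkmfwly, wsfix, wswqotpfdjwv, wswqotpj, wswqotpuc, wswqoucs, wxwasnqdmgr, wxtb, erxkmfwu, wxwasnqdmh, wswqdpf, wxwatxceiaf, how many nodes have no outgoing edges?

17

Leaves are exactly the stored words that no other stored word extends.
Those words: "erxkmfwly", "erxkmfwuh", "wrzpwxm", "wsfix", "wswqdpf", "wswqotpfdjwi", "wswqotpfdjwv", "wswqotpj", "wswqotpsgla", "wswqotpuc", "wswqoucs", "wswqzzvy", "wxtb", "wxwasnqdmgr", "wxwasnqdmh", "wxwasnqdmmy", "wxwatxceiaf"
Leaf count: 17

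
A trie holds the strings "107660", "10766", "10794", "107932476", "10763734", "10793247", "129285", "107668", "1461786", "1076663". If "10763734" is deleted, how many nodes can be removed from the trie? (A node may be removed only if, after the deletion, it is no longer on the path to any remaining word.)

4

Walk "10763734" from the leaf back toward the root, removing each node that no remaining word uses.
The suffix "3734" (4 nodes) is used only by "10763734"; the node for "1076" still has the child "6", so pruning stops there.
Nodes removed: 4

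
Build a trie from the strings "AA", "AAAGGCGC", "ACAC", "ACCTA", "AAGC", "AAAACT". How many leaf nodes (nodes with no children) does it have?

Leaves are exactly the stored words that no other stored word extends.
Those words: "AAAACT", "AAAGGCGC", "AAGC", "ACAC", "ACCTA"
Leaf count: 5

5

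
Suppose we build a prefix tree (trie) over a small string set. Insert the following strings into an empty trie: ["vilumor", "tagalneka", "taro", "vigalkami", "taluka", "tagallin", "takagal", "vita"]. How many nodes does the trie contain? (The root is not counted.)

39

For each word, the new-node count is its length minus the longest prefix already in the trie:
  "vilumor" → 7 new (v, i, l, u, m, o, r)
  "tagalneka" → 9 new (t, a, g, a, l, n, e, k, a)
  "taro" → prefix "ta" already present; 2 new (r, o)
  "vigalkami" → prefix "vi" already present; 7 new (g, a, l, k, a, m, i)
  "taluka" → prefix "ta" already present; 4 new (l, u, k, a)
  "tagallin" → prefix "tagal" already present; 3 new (l, i, n)
  "takagal" → prefix "ta" already present; 5 new (k, a, g, a, l)
  "vita" → prefix "vi" already present; 2 new (t, a)
Total nodes = 7 + 9 + 2 + 7 + 4 + 3 + 5 + 2 = 39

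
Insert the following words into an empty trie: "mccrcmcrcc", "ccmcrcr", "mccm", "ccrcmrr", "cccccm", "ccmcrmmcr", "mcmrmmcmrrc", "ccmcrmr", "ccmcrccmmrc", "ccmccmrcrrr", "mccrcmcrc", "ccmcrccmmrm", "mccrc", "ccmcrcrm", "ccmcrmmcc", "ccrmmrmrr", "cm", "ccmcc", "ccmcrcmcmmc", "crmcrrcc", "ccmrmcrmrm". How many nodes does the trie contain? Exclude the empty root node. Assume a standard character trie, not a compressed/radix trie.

Trace insertions, counting only characters that open a new branch:
  "mccrcmcrcc" → 10 new (m, c, c, r, c, m, c, r, c, c)
  "ccmcrcr" → 7 new (c, c, m, c, r, c, r)
  "mccm" → prefix "mcc" already present; 1 new (m)
  "ccrcmrr" → prefix "cc" already present; 5 new (r, c, m, r, r)
  "cccccm" → prefix "cc" already present; 4 new (c, c, c, m)
  "ccmcrmmcr" → prefix "ccmcr" already present; 4 new (m, m, c, r)
  "mcmrmmcmrrc" → prefix "mc" already present; 9 new (m, r, m, m, c, m, r, r, c)
  "ccmcrmr" → prefix "ccmcrm" already present; 1 new (r)
  "ccmcrccmmrc" → prefix "ccmcrc" already present; 5 new (c, m, m, r, c)
  "ccmccmrcrrr" → prefix "ccmc" already present; 7 new (c, m, r, c, r, r, r)
  "mccrcmcrc" → prefix "mccrcmcrc" already present; 0 new (none)
  "ccmcrccmmrm" → prefix "ccmcrccmmr" already present; 1 new (m)
  "mccrc" → prefix "mccrc" already present; 0 new (none)
  "ccmcrcrm" → prefix "ccmcrcr" already present; 1 new (m)
  "ccmcrmmcc" → prefix "ccmcrmmc" already present; 1 new (c)
  "ccrmmrmrr" → prefix "ccr" already present; 6 new (m, m, r, m, r, r)
  "cm" → prefix "c" already present; 1 new (m)
  "ccmcc" → prefix "ccmcc" already present; 0 new (none)
  "ccmcrcmcmmc" → prefix "ccmcrc" already present; 5 new (m, c, m, m, c)
  "crmcrrcc" → prefix "c" already present; 7 new (r, m, c, r, r, c, c)
  "ccmrmcrmrm" → prefix "ccm" already present; 7 new (r, m, c, r, m, r, m)
Total nodes = 10 + 7 + 1 + 5 + 4 + 4 + 9 + 1 + 5 + 7 + 0 + 1 + 0 + 1 + 1 + 6 + 1 + 0 + 5 + 7 + 7 = 82

82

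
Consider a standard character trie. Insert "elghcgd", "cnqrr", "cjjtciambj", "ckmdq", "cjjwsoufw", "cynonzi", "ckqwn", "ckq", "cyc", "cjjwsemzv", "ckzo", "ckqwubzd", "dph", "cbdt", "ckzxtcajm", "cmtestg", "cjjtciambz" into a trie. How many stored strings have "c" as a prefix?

15

Filter for entries beginning with "c":
Words under "c": cbdt, cjjtciambj, cjjtciambz, cjjwsemzv, cjjwsoufw, ckmdq, ckq, ckqwn, ckqwubzd, ckzo, ckzxtcajm, cmtestg, cnqrr, cyc, cynonzi
Count: 15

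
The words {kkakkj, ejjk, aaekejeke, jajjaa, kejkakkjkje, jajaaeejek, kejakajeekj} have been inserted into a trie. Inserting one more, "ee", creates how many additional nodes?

1

Walking "ee" from the root, the first 1 characters ("e") follow existing edges; "e" is the first miss.
Each of the 1 remaining characters creates one node.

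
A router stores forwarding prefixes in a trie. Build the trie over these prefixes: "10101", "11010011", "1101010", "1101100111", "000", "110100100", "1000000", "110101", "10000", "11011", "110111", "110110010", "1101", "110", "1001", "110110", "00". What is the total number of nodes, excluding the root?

Insert word by word; a character creates a node only if that edge doesn't already exist:
  "10101" → 5 new (1, 0, 1, 0, 1)
  "11010011" → prefix "1" already present; 7 new (1, 0, 1, 0, 0, 1, 1)
  "1101010" → prefix "11010" already present; 2 new (1, 0)
  "1101100111" → prefix "1101" already present; 6 new (1, 0, 0, 1, 1, 1)
  "000" → 3 new (0, 0, 0)
  "110100100" → prefix "1101001" already present; 2 new (0, 0)
  "1000000" → prefix "10" already present; 5 new (0, 0, 0, 0, 0)
  "110101" → prefix "110101" already present; 0 new (none)
  "10000" → prefix "10000" already present; 0 new (none)
  "11011" → prefix "11011" already present; 0 new (none)
  "110111" → prefix "11011" already present; 1 new (1)
  "110110010" → prefix "11011001" already present; 1 new (0)
  "1101" → prefix "1101" already present; 0 new (none)
  "110" → prefix "110" already present; 0 new (none)
  "1001" → prefix "100" already present; 1 new (1)
  "110110" → prefix "110110" already present; 0 new (none)
  "00" → prefix "00" already present; 0 new (none)
Total nodes = 5 + 7 + 2 + 6 + 3 + 2 + 5 + 0 + 0 + 0 + 1 + 1 + 0 + 0 + 1 + 0 + 0 = 33

33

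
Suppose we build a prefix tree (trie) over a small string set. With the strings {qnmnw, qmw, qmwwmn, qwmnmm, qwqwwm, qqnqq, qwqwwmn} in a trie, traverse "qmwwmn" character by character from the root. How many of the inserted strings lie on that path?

2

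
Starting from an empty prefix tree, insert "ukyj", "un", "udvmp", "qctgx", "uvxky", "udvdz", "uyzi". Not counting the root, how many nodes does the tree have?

Trie structure (* marks end of a word):
(root)
├─ q
│  └─ c
│     └─ t
│        └─ g
│           └─ x *
└─ u
   ├─ d
   │  └─ v
   │     ├─ d
   │     │  └─ z *
   │     └─ m
   │        └─ p *
   ├─ k
   │  └─ y
   │     └─ j *
   ├─ n *
   ├─ v
   │  └─ x
   │     └─ k
   │        └─ y *
   └─ y
      └─ z
         └─ i *
Counting every labelled node above: 23.

23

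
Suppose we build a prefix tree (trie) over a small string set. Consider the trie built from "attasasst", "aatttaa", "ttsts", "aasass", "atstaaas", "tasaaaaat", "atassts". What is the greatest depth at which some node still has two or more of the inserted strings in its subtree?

2

The deepest shared node is where two words last agree before diverging.
"aasass" and "aatttaa" agree on "aa" (2 characters) before diverging; nothing deeper is shared.
Longest shared-prefix length: 2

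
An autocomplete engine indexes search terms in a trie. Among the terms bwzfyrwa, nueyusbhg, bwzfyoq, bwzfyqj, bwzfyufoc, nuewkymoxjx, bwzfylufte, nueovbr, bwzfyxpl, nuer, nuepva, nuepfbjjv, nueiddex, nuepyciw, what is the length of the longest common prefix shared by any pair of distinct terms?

The deepest shared node is where two words last agree before diverging.
e.g. "bwzfylufte" and "bwzfyoq" share the prefix "bwzfy" of length 5; no pair shares a longer one.
Longest shared-prefix length: 5

5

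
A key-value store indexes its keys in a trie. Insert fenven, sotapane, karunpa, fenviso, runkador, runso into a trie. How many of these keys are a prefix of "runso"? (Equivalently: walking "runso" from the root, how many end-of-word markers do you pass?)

Traverse "runso" character by character; count nodes along the way that are marked as word ends.
Prefixes of the query that are stored words: "runso"
Count: 1

1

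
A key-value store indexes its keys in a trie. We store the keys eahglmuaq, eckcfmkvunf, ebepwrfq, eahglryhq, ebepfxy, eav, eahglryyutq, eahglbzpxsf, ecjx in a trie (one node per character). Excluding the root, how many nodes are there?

46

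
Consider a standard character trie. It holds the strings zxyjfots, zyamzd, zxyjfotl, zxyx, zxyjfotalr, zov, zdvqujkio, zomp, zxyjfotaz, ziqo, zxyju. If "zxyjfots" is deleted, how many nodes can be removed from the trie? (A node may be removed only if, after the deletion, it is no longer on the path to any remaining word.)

A node on "zxyjfots"'s path can go only if nothing else ends at it or branches off below it.
The suffix "s" (1 node) is used only by "zxyjfots"; the node for "zxyjfot" still has the child "l", so pruning stops there.
Nodes removed: 1

1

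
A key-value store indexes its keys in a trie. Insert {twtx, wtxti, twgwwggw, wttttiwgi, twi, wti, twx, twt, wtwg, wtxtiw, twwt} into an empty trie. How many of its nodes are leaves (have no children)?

Leaves are exactly the stored words that no other stored word extends.
Those words: "twgwwggw", "twi", "twtx", "twwt", "twx", "wti", "wttttiwgi", "wtwg", "wtxtiw"
Leaf count: 9

9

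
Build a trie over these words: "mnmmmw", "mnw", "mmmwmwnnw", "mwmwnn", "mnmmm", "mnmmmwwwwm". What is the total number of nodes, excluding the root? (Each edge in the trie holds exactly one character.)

24

Count nodes per top-level branch (shared prefixes stored once):
  'm'-branch (mmmwmwnnw, mnmmm, mnmmmw, mnmmmwwwwm, mnw, mwmwnn): 24 nodes
Sum: 24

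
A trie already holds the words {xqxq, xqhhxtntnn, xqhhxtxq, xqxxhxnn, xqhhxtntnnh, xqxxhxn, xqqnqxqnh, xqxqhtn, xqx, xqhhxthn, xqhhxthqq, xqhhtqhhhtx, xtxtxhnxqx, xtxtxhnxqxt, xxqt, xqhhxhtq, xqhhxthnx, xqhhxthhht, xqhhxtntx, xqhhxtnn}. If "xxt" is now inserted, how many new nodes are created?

1

The longest prefix of "xxt" already in the trie is "xx" (length 2).
Each of the 1 remaining characters creates one node.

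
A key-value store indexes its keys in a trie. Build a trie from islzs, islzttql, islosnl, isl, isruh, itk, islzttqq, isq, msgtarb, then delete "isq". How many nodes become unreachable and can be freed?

Walk "isq" from the leaf back toward the root, removing each node that no remaining word uses.
The suffix "q" (1 node) is used only by "isq"; the node for "is" still has the child "l", so pruning stops there.
Nodes removed: 1

1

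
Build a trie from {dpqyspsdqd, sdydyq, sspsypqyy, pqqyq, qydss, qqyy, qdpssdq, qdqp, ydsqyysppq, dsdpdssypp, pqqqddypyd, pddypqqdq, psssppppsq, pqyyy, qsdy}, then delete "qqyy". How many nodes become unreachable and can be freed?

Walk "qqyy" from the leaf back toward the root, removing each node that no remaining word uses.
The suffix "qyy" (3 nodes) is used only by "qqyy"; the node for "q" still has the child "y", so pruning stops there.
Nodes removed: 3

3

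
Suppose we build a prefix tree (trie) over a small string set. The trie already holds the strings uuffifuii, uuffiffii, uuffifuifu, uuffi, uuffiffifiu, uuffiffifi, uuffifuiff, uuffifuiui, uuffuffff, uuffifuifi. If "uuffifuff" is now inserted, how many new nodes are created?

2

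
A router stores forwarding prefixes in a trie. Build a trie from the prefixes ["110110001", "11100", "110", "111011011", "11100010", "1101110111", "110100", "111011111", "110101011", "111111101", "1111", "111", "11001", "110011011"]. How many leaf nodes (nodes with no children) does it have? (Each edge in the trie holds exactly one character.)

Leaves are exactly the stored words that no other stored word extends.
Those words: "110011011", "110100", "110101011", "110110001", "1101110111", "11100010", "111011011", "111011111", "111111101"
Leaf count: 9

9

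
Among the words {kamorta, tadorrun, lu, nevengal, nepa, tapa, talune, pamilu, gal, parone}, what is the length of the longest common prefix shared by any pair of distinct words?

The deepest shared node is where two words last agree before diverging.
"nepa" and "nevengal" agree on "ne" (2 characters) before diverging; nothing deeper is shared.
Longest shared-prefix length: 2

2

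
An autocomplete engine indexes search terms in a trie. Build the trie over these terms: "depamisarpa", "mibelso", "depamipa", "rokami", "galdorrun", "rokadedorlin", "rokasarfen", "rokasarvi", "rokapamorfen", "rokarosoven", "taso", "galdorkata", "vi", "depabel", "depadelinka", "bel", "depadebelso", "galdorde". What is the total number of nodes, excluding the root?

96

Count nodes per top-level branch (shared prefixes stored once):
  'b'-branch (bel): 3 nodes
  'd'-branch (depabel, depadebelso, depadelinka, depamipa, depamisarpa): 28 nodes
  'g'-branch (galdorde, galdorkata, galdorrun): 15 nodes
  'm'-branch (mibelso): 7 nodes
  'r'-branch (rokadedorlin, rokami, rokapamorfen, rokarosoven, rokasarfen, rokasarvi): 37 nodes
  't'-branch (taso): 4 nodes
  'v'-branch (vi): 2 nodes
Sum: 96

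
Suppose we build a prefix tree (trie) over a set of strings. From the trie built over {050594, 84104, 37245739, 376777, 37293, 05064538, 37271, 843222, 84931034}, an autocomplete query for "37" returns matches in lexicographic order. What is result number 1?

37245739

Words with prefix "37", in lexicographic order: "37245739", "37271", "37293", "376777"
The 1st is 37245739.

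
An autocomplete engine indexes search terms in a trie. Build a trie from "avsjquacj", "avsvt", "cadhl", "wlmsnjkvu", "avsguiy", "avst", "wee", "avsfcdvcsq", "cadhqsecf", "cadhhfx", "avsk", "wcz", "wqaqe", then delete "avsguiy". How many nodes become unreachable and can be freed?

4

Walk "avsguiy" from the leaf back toward the root, removing each node that no remaining word uses.
The suffix "guiy" (4 nodes) is used only by "avsguiy"; the node for "avs" still has the child "j", so pruning stops there.
Nodes removed: 4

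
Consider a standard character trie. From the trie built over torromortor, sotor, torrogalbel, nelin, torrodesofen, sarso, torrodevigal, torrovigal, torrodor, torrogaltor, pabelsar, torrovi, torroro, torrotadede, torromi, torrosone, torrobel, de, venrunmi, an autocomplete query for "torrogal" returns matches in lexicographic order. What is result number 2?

Words with prefix "torrogal", in lexicographic order: "torrogalbel", "torrogaltor"
The 2nd is torrogaltor.

torrogaltor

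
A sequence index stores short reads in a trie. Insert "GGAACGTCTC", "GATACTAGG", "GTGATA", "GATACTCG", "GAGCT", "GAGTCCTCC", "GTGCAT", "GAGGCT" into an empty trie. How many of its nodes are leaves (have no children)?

8

A leaf is a node with no children — equivalently, the end of a word that is not a proper prefix of any other stored word.
Those words: "GAGCT", "GAGGCT", "GAGTCCTCC", "GATACTAGG", "GATACTCG", "GGAACGTCTC", "GTGATA", "GTGCAT"
Leaf count: 8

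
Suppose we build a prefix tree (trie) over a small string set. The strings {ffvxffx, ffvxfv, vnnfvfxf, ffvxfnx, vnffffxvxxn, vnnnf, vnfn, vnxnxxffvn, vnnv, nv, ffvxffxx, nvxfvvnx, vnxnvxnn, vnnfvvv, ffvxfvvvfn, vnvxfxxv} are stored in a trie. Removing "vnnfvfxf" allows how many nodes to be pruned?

Walk "vnnfvfxf" from the leaf back toward the root, removing each node that no remaining word uses.
The suffix "fxf" (3 nodes) is used only by "vnnfvfxf"; the node for "vnnfv" still has the child "v", so pruning stops there.
Nodes removed: 3

3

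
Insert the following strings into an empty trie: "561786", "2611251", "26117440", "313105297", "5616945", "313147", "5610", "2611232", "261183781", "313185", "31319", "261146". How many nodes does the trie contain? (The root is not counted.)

45

Count nodes per top-level branch (shared prefixes stored once):
  '2'-branch (2611232, 2611251, 261146, 26117440, 261183781): 20 nodes
  '3'-branch (313105297, 313147, 313185, 31319): 14 nodes
  '5'-branch (5610, 5616945, 561786): 11 nodes
Sum: 45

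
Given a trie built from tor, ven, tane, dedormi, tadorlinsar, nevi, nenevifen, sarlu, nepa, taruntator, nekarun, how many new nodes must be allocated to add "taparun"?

The longest prefix of "taparun" already in the trie is "ta" (length 2).
So 7 − 2 = 5 new nodes.

5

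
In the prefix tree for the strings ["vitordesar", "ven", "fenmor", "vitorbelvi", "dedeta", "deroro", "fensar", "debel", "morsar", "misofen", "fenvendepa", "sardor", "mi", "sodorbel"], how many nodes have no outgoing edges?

13

Leaves are exactly the stored words that no other stored word extends.
Those words: "debel", "dedeta", "deroro", "fenmor", "fensar", "fenvendepa", "misofen", "morsar", "sardor", "sodorbel", "ven", "vitorbelvi", "vitordesar"
Leaf count: 13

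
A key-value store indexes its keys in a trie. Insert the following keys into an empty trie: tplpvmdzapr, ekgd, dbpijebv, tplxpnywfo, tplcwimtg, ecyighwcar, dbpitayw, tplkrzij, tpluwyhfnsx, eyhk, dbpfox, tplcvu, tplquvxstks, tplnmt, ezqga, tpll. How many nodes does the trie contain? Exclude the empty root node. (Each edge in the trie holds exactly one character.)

Count nodes per top-level branch (shared prefixes stored once):
  'd'-branch (dbpfox, dbpijebv, dbpitayw): 15 nodes
  'e'-branch (ecyighwcar, ekgd, eyhk, ezqga): 20 nodes
  't'-branch (tplcvu, tplcwimtg, tplkrzij, tpll, tplnmt, tplpvmdzapr, tplquvxstks, tpluwyhfnsx, tplxpnywfo): 51 nodes
Sum: 86

86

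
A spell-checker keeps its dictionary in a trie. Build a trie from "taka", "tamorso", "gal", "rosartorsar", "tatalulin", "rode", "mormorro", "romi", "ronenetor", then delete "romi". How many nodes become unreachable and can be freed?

2

After clearing the end-marker at "romi", prune upward until reaching a node still needed by another word.
The suffix "mi" (2 nodes) is used only by "romi"; the node for "ro" still has the child "s", so pruning stops there.
Nodes removed: 2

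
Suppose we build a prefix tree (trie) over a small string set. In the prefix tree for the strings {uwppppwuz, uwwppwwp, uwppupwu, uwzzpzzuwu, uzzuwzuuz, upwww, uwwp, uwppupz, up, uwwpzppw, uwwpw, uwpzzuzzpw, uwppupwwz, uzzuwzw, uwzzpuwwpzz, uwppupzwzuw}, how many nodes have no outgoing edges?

13

Leaves are exactly the stored words that no other stored word extends.
Those words: "upwww", "uwppppwuz", "uwppupwu", "uwppupwwz", "uwppupzwzuw", "uwpzzuzzpw", "uwwppwwp", "uwwpw", "uwwpzppw", "uwzzpuwwpzz", "uwzzpzzuwu", "uzzuwzuuz", "uzzuwzw"
Leaf count: 13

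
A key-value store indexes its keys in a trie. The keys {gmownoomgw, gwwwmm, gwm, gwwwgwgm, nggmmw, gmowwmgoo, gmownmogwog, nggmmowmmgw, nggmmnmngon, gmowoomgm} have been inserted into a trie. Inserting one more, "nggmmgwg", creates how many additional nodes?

3

The longest prefix of "nggmmgwg" already in the trie is "nggmm" (length 5).
Each of the 3 remaining characters creates one node.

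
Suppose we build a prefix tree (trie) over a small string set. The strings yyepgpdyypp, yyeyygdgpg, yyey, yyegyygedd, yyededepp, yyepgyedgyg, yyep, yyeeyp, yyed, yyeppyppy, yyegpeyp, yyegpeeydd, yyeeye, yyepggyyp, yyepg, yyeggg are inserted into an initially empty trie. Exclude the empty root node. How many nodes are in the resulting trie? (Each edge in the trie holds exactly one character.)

60

Count nodes per top-level branch (shared prefixes stored once):
  'y'-branch (yyed, yyededepp, yyeeye, yyeeyp, yyeggg, yyegpeeydd, yyegpeyp, yyegyygedd, yyep, yyepg, yyepggyyp, yyepgpdyypp, yyepgyedgyg, yyeppyppy, yyey, yyeyygdgpg): 60 nodes
Sum: 60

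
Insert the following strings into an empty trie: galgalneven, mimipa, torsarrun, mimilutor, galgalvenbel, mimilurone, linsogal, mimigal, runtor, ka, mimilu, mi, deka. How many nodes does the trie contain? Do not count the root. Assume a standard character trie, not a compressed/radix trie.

Trace insertions, counting only characters that open a new branch:
  "galgalneven" → 11 new (g, a, l, g, a, l, n, e, v, e, n)
  "mimipa" → 6 new (m, i, m, i, p, a)
  "torsarrun" → 9 new (t, o, r, s, a, r, r, u, n)
  "mimilutor" → prefix "mimi" already present; 5 new (l, u, t, o, r)
  "galgalvenbel" → prefix "galgal" already present; 6 new (v, e, n, b, e, l)
  "mimilurone" → prefix "mimilu" already present; 4 new (r, o, n, e)
  "linsogal" → 8 new (l, i, n, s, o, g, a, l)
  "mimigal" → prefix "mimi" already present; 3 new (g, a, l)
  "runtor" → 6 new (r, u, n, t, o, r)
  "ka" → 2 new (k, a)
  "mimilu" → prefix "mimilu" already present; 0 new (none)
  "mi" → prefix "mi" already present; 0 new (none)
  "deka" → 4 new (d, e, k, a)
Total nodes = 11 + 6 + 9 + 5 + 6 + 4 + 8 + 3 + 6 + 2 + 0 + 0 + 4 = 64

64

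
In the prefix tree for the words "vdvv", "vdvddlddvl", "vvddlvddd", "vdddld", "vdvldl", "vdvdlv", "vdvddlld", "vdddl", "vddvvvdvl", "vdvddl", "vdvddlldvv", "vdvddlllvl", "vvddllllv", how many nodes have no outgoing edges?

10

Leaves are exactly the stored words that no other stored word extends.
Those words: "vdddld", "vddvvvdvl", "vdvddlddvl", "vdvddlldvv", "vdvddlllvl", "vdvdlv", "vdvldl", "vdvv", "vvddllllv", "vvddlvddd"
Leaf count: 10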